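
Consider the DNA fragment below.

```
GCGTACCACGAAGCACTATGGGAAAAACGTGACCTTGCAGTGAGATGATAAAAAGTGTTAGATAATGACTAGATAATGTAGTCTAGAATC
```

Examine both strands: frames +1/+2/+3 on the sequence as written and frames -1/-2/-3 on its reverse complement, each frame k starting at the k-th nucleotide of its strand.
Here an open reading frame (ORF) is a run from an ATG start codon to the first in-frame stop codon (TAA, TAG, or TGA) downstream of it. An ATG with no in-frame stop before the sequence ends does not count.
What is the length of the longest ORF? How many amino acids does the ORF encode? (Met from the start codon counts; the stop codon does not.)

Reverse complement (5'→3'): GATTCTAGACTACATTATCTAGTCATTATCTAACACTTTTTATCATCTCACTGCAAGGTCACGTTTTTCCCATAGTGCTTCGTGGTACGC
Frame +1: GCG TAC CAC GAA GCA CTA TGG GAA AAA CGT GAC CTT GCA GTG AGA TGA TAA AAA GTG TTA GAT AAT GAC TAG ATA ATG TAG TCT AGA ATC — ATG at 76, stop TAG at 79 → 6 nt.
Frame +2: CGT ACC ACG AAG CAC TAT GGG AAA AAC GTG ACC TTG CAG TGA GAT GAT AAA AAG TGT TAG ATA ATG ACT AGA TAA TGT AGT CTA GAA — ATG at 65, stop TAA at 74 → 12 nt.
Frame +3: GTA CCA CGA AGC ACT ATG GGA AAA ACG TGA CCT TGC AGT GAG ATG ATA AAA AGT GTT AGA TAA TGA CTA GAT AAT GTA GTC TAG AAT — ATG at 18, stop TGA at 30 → 15 nt; ATG at 45, stop TAA at 63 → 21 nt.
Frame -1: GAT TCT AGA CTA CAT TAT CTA GTC ATT ATC TAA CAC TTT TTA TCA TCT CAC TGC AAG GTC ACG TTT TTC CCA TAG TGC TTC GTG GTA CGC — no ATG→stop ORF.
Frame -2: ATT CTA GAC TAC ATT ATC TAG TCA TTA TCT AAC ACT TTT TAT CAT CTC ACT GCA AGG TCA CGT TTT TCC CAT AGT GCT TCG TGG TAC — no ATG→stop ORF.
Frame -3: TTC TAG ACT ACA TTA TCT AGT CAT TAT CTA ACA CTT TTT ATC ATC TCA CTG CAA GGT CAC GTT TTT CCC ATA GTG CTT CGT GGT ACG — no ATG→stop ORF.
Longest: frame +3, positions 45–65, 21 nt = 7 codons = 6 aa. → 6 amino acids.

6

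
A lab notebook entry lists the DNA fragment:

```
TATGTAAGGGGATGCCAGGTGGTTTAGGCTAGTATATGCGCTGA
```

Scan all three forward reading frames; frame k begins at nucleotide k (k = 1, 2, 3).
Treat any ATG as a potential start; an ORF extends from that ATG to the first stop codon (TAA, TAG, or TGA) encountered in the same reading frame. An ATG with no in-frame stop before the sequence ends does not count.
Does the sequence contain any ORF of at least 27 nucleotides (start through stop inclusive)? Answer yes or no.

Frame 1: TAT GTA AGG GGA TGC CAG GTG GTT TAG GCT AGT ATA TGC GCT — no ATG→stop ORF.
Frame 2: ATG TAA GGG GAT GCC AGG TGG TTT AGG CTA GTA TAT GCG CTG — ATG at 2, stop TAA at 5 → 6 nt.
Frame 3: TGT AAG GGG ATG CCA GGT GGT TTA GGC TAG TAT ATG CGC TGA — ATG at 12, stop TAG at 30 → 21 nt; ATG at 36, stop TGA at 42 → 9 nt.
Largest ORF found is 21 nucleotides < 27, so no.

no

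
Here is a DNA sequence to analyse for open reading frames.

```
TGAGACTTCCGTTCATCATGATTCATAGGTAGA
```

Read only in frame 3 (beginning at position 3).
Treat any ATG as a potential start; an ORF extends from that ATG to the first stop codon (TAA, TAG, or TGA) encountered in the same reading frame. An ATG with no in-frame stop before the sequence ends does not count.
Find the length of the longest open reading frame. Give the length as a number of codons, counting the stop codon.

Frame 3: AGA CTT CCG TTC ATC ATG ATT CAT AGG TAG — ATG at 18, stop TAG at 30 → 15 nt.
Longest: frame 3, positions 18–32, 15 nt = 5 codons = 4 aa. → 5 codons.

5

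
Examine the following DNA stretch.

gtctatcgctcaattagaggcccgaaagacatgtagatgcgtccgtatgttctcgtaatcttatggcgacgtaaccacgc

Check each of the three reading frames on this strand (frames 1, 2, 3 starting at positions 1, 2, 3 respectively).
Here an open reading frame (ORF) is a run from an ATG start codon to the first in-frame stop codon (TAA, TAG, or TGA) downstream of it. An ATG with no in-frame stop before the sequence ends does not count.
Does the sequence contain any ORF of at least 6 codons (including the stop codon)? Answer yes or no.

no

Frame 1: GTC TAT CGC TCA ATT AGA GGC CCG AAA GAC ATG TAG ATG CGT CCG TAT GTT CTC GTA ATC TTA TGG CGA CGT AAC CAC — ATG at 31, stop TAG at 34 → 6 nt.
Frame 2: TCT ATC GCT CAA TTA GAG GCC CGA AAG ACA TGT AGA TGC GTC CGT ATG TTC TCG TAA TCT TAT GGC GAC GTA ACC ACG — ATG at 47, stop TAA at 56 → 12 nt.
Frame 3: CTA TCG CTC AAT TAG AGG CCC GAA AGA CAT GTA GAT GCG TCC GTA TGT TCT CGT AAT CTT ATG GCG ACG TAA CCA CGC — ATG at 63, stop TAA at 72 → 12 nt.
Largest ORF found is 4 codons < 6, so no.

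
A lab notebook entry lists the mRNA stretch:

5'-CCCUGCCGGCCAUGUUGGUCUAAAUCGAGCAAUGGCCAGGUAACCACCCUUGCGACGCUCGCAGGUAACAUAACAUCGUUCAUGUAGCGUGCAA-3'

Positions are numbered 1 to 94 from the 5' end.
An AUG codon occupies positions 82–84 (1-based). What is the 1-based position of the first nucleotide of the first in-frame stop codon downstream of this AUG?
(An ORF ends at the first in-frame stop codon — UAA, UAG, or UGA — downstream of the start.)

85

Codons from position 82: AUG (82–84), UAG (85–87).
UAG is a stop codon; it begins at position 85.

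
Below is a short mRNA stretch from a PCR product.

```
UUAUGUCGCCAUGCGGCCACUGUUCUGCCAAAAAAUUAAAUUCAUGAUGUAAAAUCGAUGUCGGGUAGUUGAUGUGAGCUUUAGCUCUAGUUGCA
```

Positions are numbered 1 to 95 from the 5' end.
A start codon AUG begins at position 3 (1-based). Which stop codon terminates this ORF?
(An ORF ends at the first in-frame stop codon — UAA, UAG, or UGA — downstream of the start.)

Codons from position 3: AUG (3–5), UCG (6–8), CCA (9–11), UGC (12–14), GGC (15–17), CAC (18–20), UGU (21–23), UCU (24–26), GCC (27–29), AAA (30–32), AAA (33–35), UUA (36–38), AAU (39–41), UCA (42–44), UGA (45–47).
The first in-frame stop codon is UGA.

UGA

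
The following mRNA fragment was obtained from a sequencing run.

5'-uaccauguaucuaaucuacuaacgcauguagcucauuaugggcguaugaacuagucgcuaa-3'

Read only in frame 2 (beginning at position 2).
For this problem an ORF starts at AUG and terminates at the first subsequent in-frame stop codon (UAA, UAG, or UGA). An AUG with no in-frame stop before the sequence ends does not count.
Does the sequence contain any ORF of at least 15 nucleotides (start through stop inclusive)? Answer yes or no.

Frame 2: ACC AUG UAU CUA AUC UAC UAA CGC AUG UAG CUC AUU AUG GGC GUA UGA ACU AGU CGC UAA — AUG at 5, stop UAA at 20 → 18 nt; AUG at 26, stop UAG at 29 → 6 nt; AUG at 38, stop UGA at 47 → 12 nt.
Frame 2 has an ORF of 18 nucleotides (positions 5–22) ≥ 15, so yes.

yes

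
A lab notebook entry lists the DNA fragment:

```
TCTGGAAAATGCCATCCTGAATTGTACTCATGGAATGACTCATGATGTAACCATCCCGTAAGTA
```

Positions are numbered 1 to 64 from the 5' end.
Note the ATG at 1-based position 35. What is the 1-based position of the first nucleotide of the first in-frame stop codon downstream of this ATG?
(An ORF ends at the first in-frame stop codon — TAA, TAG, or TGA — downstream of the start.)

59

Codons from position 35: ATG (35–37), ACT (38–40), CAT (41–43), GAT (44–46), GTA (47–49), ACC (50–52), ATC (53–55), CCG (56–58), TAA (59–61).
TAA is a stop codon; it begins at position 59.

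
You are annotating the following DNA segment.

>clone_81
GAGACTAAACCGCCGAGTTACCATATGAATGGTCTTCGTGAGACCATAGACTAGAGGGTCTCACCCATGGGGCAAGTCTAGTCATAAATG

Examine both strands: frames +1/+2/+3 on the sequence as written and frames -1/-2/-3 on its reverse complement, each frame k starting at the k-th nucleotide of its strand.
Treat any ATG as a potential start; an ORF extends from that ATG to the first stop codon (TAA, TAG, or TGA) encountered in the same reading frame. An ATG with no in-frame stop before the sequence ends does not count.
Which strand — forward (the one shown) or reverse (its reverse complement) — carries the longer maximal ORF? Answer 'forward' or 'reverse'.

Reverse complement (5'→3'): CATTTATGACTAGACTTGCCCCATGGGTGAGACCCTCTAGTCTATGGTCTCACGAAGACCATTCATATGGTAACTCGGCGGTTTAGTCTC
Frame +1: GAG ACT AAA CCG CCG AGT TAC CAT ATG AAT GGT CTT CGT GAG ACC ATA GAC TAG AGG GTC TCA CCC ATG GGG CAA GTC TAG TCA TAA ATG — ATG at 25, stop TAG at 52 → 30 nt; ATG at 67, stop TAG at 79 → 15 nt.
Frame +2: AGA CTA AAC CGC CGA GTT ACC ATA TGA ATG GTC TTC GTG AGA CCA TAG ACT AGA GGG TCT CAC CCA TGG GGC AAG TCT AGT CAT AAA — ATG at 29, stop TAG at 47 → 21 nt.
Frame +3: GAC TAA ACC GCC GAG TTA CCA TAT GAA TGG TCT TCG TGA GAC CAT AGA CTA GAG GGT CTC ACC CAT GGG GCA AGT CTA GTC ATA AAT — no ATG→stop ORF.
Frame -1: CAT TTA TGA CTA GAC TTG CCC CAT GGG TGA GAC CCT CTA GTC TAT GGT CTC ACG AAG ACC ATT CAT ATG GTA ACT CGG CGG TTT AGT CTC — no ATG→stop ORF.
Frame -2: ATT TAT GAC TAG ACT TGC CCC ATG GGT GAG ACC CTC TAG TCT ATG GTC TCA CGA AGA CCA TTC ATA TGG TAA CTC GGC GGT TTA GTC — ATG at 23, stop TAG at 38 → 18 nt; ATG at 44, stop TAA at 71 → 30 nt.
Frame -3: TTT ATG ACT AGA CTT GCC CCA TGG GTG AGA CCC TCT AGT CTA TGG TCT CAC GAA GAC CAT TCA TAT GGT AAC TCG GCG GTT TAG TCT — ATG at 6, stop TAG at 84 → 81 nt.
Forward-strand max 30 nt; reverse-strand max 81 nt. The reverse strand has the longer ORF.

reverse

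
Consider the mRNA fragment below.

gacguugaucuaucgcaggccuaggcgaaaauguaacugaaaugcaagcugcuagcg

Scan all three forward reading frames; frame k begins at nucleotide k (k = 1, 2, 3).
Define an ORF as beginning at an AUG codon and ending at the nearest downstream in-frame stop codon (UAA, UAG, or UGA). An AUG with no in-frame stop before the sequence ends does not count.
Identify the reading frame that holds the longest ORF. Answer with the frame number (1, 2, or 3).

Frame 1: GAC GUU GAU CUA UCG CAG GCC UAG GCG AAA AUG UAA CUG AAA UGC AAG CUG CUA GCG — AUG at 31, stop UAA at 34 → 6 nt.
Frame 2: ACG UUG AUC UAU CGC AGG CCU AGG CGA AAA UGU AAC UGA AAU GCA AGC UGC UAG — no AUG→stop ORF.
Frame 3: CGU UGA UCU AUC GCA GGC CUA GGC GAA AAU GUA ACU GAA AUG CAA GCU GCU AGC — no AUG→stop ORF.
Longest ORF is 6 nt in frame 1 (positions 31–36).

1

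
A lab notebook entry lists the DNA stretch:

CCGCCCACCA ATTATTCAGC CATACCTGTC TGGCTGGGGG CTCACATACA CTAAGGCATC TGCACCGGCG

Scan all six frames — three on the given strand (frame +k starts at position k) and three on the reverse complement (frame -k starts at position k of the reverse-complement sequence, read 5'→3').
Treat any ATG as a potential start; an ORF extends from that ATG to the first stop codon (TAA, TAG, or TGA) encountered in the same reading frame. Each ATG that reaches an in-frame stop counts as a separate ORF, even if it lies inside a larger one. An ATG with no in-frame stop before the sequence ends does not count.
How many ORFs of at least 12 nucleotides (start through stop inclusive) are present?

1

Reverse complement (5'→3'): CGCCGGTGCAGATGCCTTAGTGTATGTGAGCCCCCAGCCAGACAGGTATGGCTGAATAATTGGTGGGCGG
Frame +1: CCG CCC ACC AAT TAT TCA GCC ATA CCT GTC TGG CTG GGG GCT CAC ATA CAC TAA GGC ATC TGC ACC GGC — no ATG→stop ORF.
Frame +2: CGC CCA CCA ATT ATT CAG CCA TAC CTG TCT GGC TGG GGG CTC ACA TAC ACT AAG GCA TCT GCA CCG GCG — no ATG→stop ORF.
Frame +3: GCC CAC CAA TTA TTC AGC CAT ACC TGT CTG GCT GGG GGC TCA CAT ACA CTA AGG CAT CTG CAC CGG — no ATG→stop ORF.
Frame -1: CGC CGG TGC AGA TGC CTT AGT GTA TGT GAG CCC CCA GCC AGA CAG GTA TGG CTG AAT AAT TGG TGG GCG — no ATG→stop ORF.
Frame -2: GCC GGT GCA GAT GCC TTA GTG TAT GTG AGC CCC CAG CCA GAC AGG TAT GGC TGA ATA ATT GGT GGG CGG — no ATG→stop ORF.
Frame -3: CCG GTG CAG ATG CCT TAG TGT ATG TGA GCC CCC AGC CAG ACA GGT ATG GCT GAA TAA TTG GTG GGC — ATG at 12, stop TAG at 18 → 9 nt; ATG at 24, stop TGA at 27 → 6 nt; ATG at 48, stop TAA at 57 → 12 nt.
ORFs ≥ 12 nucleotides: frame -3 48–59 (12 nucleotides). Count = 1.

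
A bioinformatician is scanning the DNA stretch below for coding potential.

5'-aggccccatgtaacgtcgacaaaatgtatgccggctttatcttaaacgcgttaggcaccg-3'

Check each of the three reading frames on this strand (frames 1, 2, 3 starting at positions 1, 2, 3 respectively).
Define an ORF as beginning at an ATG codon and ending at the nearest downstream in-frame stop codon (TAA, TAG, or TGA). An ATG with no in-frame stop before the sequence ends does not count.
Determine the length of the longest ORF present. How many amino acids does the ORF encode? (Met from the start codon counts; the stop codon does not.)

5

Frame 1: AGG CCC CAT GTA ACG TCG ACA AAA TGT ATG CCG GCT TTA TCT TAA ACG CGT TAG GCA CCG — ATG at 28, stop TAA at 43 → 18 nt.
Frame 2: GGC CCC ATG TAA CGT CGA CAA AAT GTA TGC CGG CTT TAT CTT AAA CGC GTT AGG CAC — ATG at 8, stop TAA at 11 → 6 nt.
Frame 3: GCC CCA TGT AAC GTC GAC AAA ATG TAT GCC GGC TTT ATC TTA AAC GCG TTA GGC ACC — no ATG→stop ORF.
Longest: frame 1, positions 28–45, 18 nt = 6 codons = 5 aa. → 5 amino acids.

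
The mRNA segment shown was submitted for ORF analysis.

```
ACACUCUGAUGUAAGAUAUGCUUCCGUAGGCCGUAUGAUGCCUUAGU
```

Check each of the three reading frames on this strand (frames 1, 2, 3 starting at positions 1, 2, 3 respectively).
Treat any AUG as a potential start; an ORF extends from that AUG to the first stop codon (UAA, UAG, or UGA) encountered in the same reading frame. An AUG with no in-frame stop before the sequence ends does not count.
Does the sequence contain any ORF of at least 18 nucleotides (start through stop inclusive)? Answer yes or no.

Frame 1: ACA CUC UGA UGU AAG AUA UGC UUC CGU AGG CCG UAU GAU GCC UUA — no AUG→stop ORF.
Frame 2: CAC UCU GAU GUA AGA UAU GCU UCC GUA GGC CGU AUG AUG CCU UAG — AUG at 35, stop UAG at 44 → 12 nt; AUG at 38, stop UAG at 44 → 9 nt.
Frame 3: ACU CUG AUG UAA GAU AUG CUU CCG UAG GCC GUA UGA UGC CUU AGU — AUG at 9, stop UAA at 12 → 6 nt; AUG at 18, stop UAG at 27 → 12 nt.
Largest ORF found is 12 nucleotides < 18, so no.

no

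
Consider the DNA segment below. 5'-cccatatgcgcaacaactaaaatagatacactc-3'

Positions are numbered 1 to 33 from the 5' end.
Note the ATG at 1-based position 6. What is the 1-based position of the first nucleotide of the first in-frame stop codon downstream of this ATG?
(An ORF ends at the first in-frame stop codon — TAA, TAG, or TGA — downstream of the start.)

Codons from position 6: ATG (6–8), CGC (9–11), AAC (12–14), AAC (15–17), TAA (18–20).
TAA is a stop codon; it begins at position 18.

18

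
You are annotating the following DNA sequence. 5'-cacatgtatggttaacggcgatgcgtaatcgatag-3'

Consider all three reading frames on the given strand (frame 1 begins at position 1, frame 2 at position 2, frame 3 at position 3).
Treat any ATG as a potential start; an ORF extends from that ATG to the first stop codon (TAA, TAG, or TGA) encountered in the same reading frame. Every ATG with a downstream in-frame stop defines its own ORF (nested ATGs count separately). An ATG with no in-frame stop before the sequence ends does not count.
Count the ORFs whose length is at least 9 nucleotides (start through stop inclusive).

Frame 1: CAC ATG TAT GGT TAA CGG CGA TGC GTA ATC GAT — ATG at 4, stop TAA at 13 → 12 nt.
Frame 2: ACA TGT ATG GTT AAC GGC GAT GCG TAA TCG ATA — ATG at 8, stop TAA at 26 → 21 nt.
Frame 3: CAT GTA TGG TTA ACG GCG ATG CGT AAT CGA TAG — ATG at 21, stop TAG at 33 → 15 nt.
ORFs ≥ 9 nucleotides: frame 1 4–15 (12 nucleotides), frame 2 8–28 (21 nucleotides), frame 3 21–35 (15 nucleotides). Count = 3.

3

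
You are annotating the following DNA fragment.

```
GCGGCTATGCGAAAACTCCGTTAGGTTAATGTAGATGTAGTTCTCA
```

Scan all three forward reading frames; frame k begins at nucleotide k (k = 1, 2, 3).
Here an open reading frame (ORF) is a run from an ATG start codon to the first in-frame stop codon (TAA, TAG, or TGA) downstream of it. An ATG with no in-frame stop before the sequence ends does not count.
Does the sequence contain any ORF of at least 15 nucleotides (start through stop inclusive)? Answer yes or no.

Frame 1: GCG GCT ATG CGA AAA CTC CGT TAG GTT AAT GTA GAT GTA GTT CTC — ATG at 7, stop TAG at 22 → 18 nt.
Frame 2: CGG CTA TGC GAA AAC TCC GTT AGG TTA ATG TAG ATG TAG TTC TCA — ATG at 29, stop TAG at 32 → 6 nt; ATG at 35, stop TAG at 38 → 6 nt.
Frame 3: GGC TAT GCG AAA ACT CCG TTA GGT TAA TGT AGA TGT AGT TCT — no ATG→stop ORF.
Frame 1 has an ORF of 18 nucleotides (positions 7–24) ≥ 15, so yes.

yes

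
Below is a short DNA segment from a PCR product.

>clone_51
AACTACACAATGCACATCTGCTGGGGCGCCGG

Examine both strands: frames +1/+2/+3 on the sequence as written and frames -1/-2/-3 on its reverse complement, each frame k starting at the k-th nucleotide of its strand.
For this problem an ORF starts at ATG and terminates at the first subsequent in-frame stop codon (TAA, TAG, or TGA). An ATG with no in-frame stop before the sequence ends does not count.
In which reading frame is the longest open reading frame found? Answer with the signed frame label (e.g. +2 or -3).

-1

Reverse complement (5'→3'): CCGGCGCCCCAGCAGATGTGCATTGTGTAGTT
Frame +1: AAC TAC ACA ATG CAC ATC TGC TGG GGC GCC — no ATG→stop ORF.
Frame +2: ACT ACA CAA TGC ACA TCT GCT GGG GCG CCG — no ATG→stop ORF.
Frame +3: CTA CAC AAT GCA CAT CTG CTG GGG CGC CGG — no ATG→stop ORF.
Frame -1: CCG GCG CCC CAG CAG ATG TGC ATT GTG TAG — ATG at 16, stop TAG at 28 → 15 nt.
Frame -2: CGG CGC CCC AGC AGA TGT GCA TTG TGT AGT — no ATG→stop ORF.
Frame -3: GGC GCC CCA GCA GAT GTG CAT TGT GTA GTT — no ATG→stop ORF.
Longest ORF is 15 nt in frame -1 (positions 16–30).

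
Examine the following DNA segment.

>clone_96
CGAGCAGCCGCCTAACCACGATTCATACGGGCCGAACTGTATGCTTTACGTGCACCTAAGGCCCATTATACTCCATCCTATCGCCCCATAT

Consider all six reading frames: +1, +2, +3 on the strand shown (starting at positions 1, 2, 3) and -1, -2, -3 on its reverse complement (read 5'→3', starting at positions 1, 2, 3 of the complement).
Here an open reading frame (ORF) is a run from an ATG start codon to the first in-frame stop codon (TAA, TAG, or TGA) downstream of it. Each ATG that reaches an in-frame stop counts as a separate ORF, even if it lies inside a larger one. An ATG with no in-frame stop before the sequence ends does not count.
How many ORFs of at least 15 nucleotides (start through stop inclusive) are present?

3

Reverse complement (5'→3'): ATATGGGGCGATAGGATGGAGTATAATGGGCCTTAGGTGCACGTAAAGCATACAGTTCGGCCCGTATGAATCGTGGTTAGGCGGCTGCTCG
Frame +1: CGA GCA GCC GCC TAA CCA CGA TTC ATA CGG GCC GAA CTG TAT GCT TTA CGT GCA CCT AAG GCC CAT TAT ACT CCA TCC TAT CGC CCC ATA — no ATG→stop ORF.
Frame +2: GAG CAG CCG CCT AAC CAC GAT TCA TAC GGG CCG AAC TGT ATG CTT TAC GTG CAC CTA AGG CCC ATT ATA CTC CAT CCT ATC GCC CCA TAT — no ATG→stop ORF.
Frame +3: AGC AGC CGC CTA ACC ACG ATT CAT ACG GGC CGA ACT GTA TGC TTT ACG TGC ACC TAA GGC CCA TTA TAC TCC ATC CTA TCG CCC CAT — no ATG→stop ORF.
Frame -1: ATA TGG GGC GAT AGG ATG GAG TAT AAT GGG CCT TAG GTG CAC GTA AAG CAT ACA GTT CGG CCC GTA TGA ATC GTG GTT AGG CGG CTG CTC — ATG at 16, stop TAG at 34 → 21 nt.
Frame -2: TAT GGG GCG ATA GGA TGG AGT ATA ATG GGC CTT AGG TGC ACG TAA AGC ATA CAG TTC GGC CCG TAT GAA TCG TGG TTA GGC GGC TGC TCG — ATG at 26, stop TAA at 44 → 21 nt.
Frame -3: ATG GGG CGA TAG GAT GGA GTA TAA TGG GCC TTA GGT GCA CGT AAA GCA TAC AGT TCG GCC CGT ATG AAT CGT GGT TAG GCG GCT GCT — ATG at 3, stop TAG at 12 → 12 nt; ATG at 66, stop TAG at 78 → 15 nt.
ORFs ≥ 15 nucleotides: frame -1 16–36 (21 nucleotides), frame -2 26–46 (21 nucleotides), frame -3 66–80 (15 nucleotides). Count = 3.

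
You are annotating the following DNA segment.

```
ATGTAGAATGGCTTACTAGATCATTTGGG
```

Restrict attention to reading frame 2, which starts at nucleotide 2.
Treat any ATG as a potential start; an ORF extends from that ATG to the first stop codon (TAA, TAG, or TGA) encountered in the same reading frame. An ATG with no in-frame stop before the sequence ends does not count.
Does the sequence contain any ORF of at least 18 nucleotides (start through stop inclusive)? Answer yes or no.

Frame 2: TGT AGA ATG GCT TAC TAG ATC ATT TGG — ATG at 8, stop TAG at 17 → 12 nt.
Largest ORF found is 12 nucleotides < 18, so no.

no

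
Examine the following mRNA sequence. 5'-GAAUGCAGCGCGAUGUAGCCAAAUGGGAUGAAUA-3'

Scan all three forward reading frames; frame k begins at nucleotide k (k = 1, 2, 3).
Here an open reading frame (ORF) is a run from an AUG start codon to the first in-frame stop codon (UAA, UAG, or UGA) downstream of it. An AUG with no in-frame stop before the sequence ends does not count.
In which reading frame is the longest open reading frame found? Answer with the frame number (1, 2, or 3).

Frame 1: GAA UGC AGC GCG AUG UAG CCA AAU GGG AUG AAU — AUG at 13, stop UAG at 16 → 6 nt.
Frame 2: AAU GCA GCG CGA UGU AGC CAA AUG GGA UGA AUA — AUG at 23, stop UGA at 29 → 9 nt.
Frame 3: AUG CAG CGC GAU GUA GCC AAA UGG GAU GAA — no AUG→stop ORF.
Longest ORF is 9 nt in frame 2 (positions 23–31).

2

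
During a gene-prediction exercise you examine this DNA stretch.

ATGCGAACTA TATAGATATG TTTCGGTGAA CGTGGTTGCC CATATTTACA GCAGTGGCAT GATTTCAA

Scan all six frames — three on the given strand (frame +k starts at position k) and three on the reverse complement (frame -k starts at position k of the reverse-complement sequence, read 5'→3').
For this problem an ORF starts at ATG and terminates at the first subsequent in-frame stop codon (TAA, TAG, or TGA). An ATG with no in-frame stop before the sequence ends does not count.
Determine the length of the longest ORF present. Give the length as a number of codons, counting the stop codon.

12

Reverse complement (5'→3'): TTGAAATCATGCCACTGCTGTAAATATGGGCAACCACGTTCACCGAAACATATCTATATAGTTCGCAT
Frame +1: ATG CGA ACT ATA TAG ATA TGT TTC GGT GAA CGT GGT TGC CCA TAT TTA CAG CAG TGG CAT GAT TTC — ATG at 1, stop TAG at 13 → 15 nt.
Frame +2: TGC GAA CTA TAT AGA TAT GTT TCG GTG AAC GTG GTT GCC CAT ATT TAC AGC AGT GGC ATG ATT TCA — no ATG→stop ORF.
Frame +3: GCG AAC TAT ATA GAT ATG TTT CGG TGA ACG TGG TTG CCC ATA TTT ACA GCA GTG GCA TGA TTT CAA — ATG at 18, stop TGA at 27 → 12 nt.
Frame -1: TTG AAA TCA TGC CAC TGC TGT AAA TAT GGG CAA CCA CGT TCA CCG AAA CAT ATC TAT ATA GTT CGC — no ATG→stop ORF.
Frame -2: TGA AAT CAT GCC ACT GCT GTA AAT ATG GGC AAC CAC GTT CAC CGA AAC ATA TCT ATA TAG TTC GCA — ATG at 26, stop TAG at 59 → 36 nt.
Frame -3: GAA ATC ATG CCA CTG CTG TAA ATA TGG GCA ACC ACG TTC ACC GAA ACA TAT CTA TAT AGT TCG CAT — ATG at 9, stop TAA at 21 → 15 nt.
Longest: frame -2, positions 26–61, 36 nt = 12 codons = 11 aa. → 12 codons.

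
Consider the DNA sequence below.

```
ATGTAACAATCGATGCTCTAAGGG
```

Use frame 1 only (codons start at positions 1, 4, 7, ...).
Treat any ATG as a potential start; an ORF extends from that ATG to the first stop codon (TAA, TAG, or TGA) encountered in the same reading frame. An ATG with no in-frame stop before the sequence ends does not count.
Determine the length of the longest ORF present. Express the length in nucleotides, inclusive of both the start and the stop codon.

9

Frame 1: ATG TAA CAA TCG ATG CTC TAA GGG — ATG at 1, stop TAA at 4 → 6 nt; ATG at 13, stop TAA at 19 → 9 nt.
Longest: frame 1, positions 13–21, 9 nt = 3 codons = 2 aa. → 9 nucleotides.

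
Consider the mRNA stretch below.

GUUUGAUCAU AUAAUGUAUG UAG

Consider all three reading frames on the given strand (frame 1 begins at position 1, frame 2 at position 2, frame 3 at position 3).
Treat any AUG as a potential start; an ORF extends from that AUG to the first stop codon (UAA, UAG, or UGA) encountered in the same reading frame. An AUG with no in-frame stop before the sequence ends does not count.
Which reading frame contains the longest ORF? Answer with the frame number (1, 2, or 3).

3

Frame 1: GUU UGA UCA UAU AAU GUA UGU — no AUG→stop ORF.
Frame 2: UUU GAU CAU AUA AUG UAU GUA — no AUG→stop ORF.
Frame 3: UUG AUC AUA UAA UGU AUG UAG — AUG at 18, stop UAG at 21 → 6 nt.
Longest ORF is 6 nt in frame 3 (positions 18–23).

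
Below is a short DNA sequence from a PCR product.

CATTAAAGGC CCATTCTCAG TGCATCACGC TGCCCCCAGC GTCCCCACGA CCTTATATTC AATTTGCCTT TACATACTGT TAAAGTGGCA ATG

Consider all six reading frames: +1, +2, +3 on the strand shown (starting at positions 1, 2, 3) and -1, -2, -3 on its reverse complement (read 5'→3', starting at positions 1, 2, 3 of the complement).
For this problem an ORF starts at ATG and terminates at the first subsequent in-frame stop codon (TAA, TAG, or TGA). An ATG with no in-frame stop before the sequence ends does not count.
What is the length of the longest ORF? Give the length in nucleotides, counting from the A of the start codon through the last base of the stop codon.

12

Reverse complement (5'→3'): CATTGCCACTTTAACAGTATGTAAAGGCAAATTGAATATAAGGTCGTGGGGACGCTGGGGGCAGCGTGATGCACTGAGAATGGGCCTTTAATG
Frame +1: CAT TAA AGG CCC ATT CTC AGT GCA TCA CGC TGC CCC CAG CGT CCC CAC GAC CTT ATA TTC AAT TTG CCT TTA CAT ACT GTT AAA GTG GCA ATG — no ATG→stop ORF.
Frame +2: ATT AAA GGC CCA TTC TCA GTG CAT CAC GCT GCC CCC AGC GTC CCC ACG ACC TTA TAT TCA ATT TGC CTT TAC ATA CTG TTA AAG TGG CAA — no ATG→stop ORF.
Frame +3: TTA AAG GCC CAT TCT CAG TGC ATC ACG CTG CCC CCA GCG TCC CCA CGA CCT TAT ATT CAA TTT GCC TTT ACA TAC TGT TAA AGT GGC AAT — no ATG→stop ORF.
Frame -1: CAT TGC CAC TTT AAC AGT ATG TAA AGG CAA ATT GAA TAT AAG GTC GTG GGG ACG CTG GGG GCA GCG TGA TGC ACT GAG AAT GGG CCT TTA ATG — ATG at 19, stop TAA at 22 → 6 nt.
Frame -2: ATT GCC ACT TTA ACA GTA TGT AAA GGC AAA TTG AAT ATA AGG TCG TGG GGA CGC TGG GGG CAG CGT GAT GCA CTG AGA ATG GGC CTT TAA — ATG at 80, stop TAA at 89 → 12 nt.
Frame -3: TTG CCA CTT TAA CAG TAT GTA AAG GCA AAT TGA ATA TAA GGT CGT GGG GAC GCT GGG GGC AGC GTG ATG CAC TGA GAA TGG GCC TTT AAT — ATG at 69, stop TGA at 75 → 9 nt.
Longest: frame -2, positions 80–91, 12 nt = 4 codons = 3 aa. → 12 nucleotides.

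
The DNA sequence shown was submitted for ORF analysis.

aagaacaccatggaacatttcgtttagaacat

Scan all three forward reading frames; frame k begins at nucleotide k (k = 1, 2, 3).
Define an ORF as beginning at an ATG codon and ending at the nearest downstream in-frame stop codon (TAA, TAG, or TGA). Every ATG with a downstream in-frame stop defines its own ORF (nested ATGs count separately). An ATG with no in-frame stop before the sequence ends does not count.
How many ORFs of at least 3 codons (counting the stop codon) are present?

Frame 1: AAG AAC ACC ATG GAA CAT TTC GTT TAG AAC — ATG at 10, stop TAG at 25 → 18 nt.
Frame 2: AGA ACA CCA TGG AAC ATT TCG TTT AGA ACA — no ATG→stop ORF.
Frame 3: GAA CAC CAT GGA ACA TTT CGT TTA GAA CAT — no ATG→stop ORF.
ORFs ≥ 3 codons: frame 1 10–27 (6 codons). Count = 1.

1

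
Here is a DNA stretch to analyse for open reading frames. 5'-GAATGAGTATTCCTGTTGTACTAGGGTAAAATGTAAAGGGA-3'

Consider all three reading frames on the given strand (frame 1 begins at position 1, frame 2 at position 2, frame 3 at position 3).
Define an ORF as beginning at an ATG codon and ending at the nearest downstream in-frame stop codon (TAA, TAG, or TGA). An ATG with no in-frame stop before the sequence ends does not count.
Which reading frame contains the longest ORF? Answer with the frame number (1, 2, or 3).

Frame 1: GAA TGA GTA TTC CTG TTG TAC TAG GGT AAA ATG TAA AGG — ATG at 31, stop TAA at 34 → 6 nt.
Frame 2: AAT GAG TAT TCC TGT TGT ACT AGG GTA AAA TGT AAA GGG — no ATG→stop ORF.
Frame 3: ATG AGT ATT CCT GTT GTA CTA GGG TAA AAT GTA AAG GGA — ATG at 3, stop TAA at 27 → 27 nt.
Longest ORF is 27 nt in frame 3 (positions 3–29).

3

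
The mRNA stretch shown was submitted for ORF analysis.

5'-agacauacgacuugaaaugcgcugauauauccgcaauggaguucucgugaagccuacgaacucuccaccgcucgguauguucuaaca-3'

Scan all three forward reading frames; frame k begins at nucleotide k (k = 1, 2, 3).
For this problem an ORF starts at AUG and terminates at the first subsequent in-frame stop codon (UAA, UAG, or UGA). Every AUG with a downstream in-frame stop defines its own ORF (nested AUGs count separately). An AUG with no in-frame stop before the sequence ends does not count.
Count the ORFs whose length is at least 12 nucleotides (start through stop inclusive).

Frame 1: AGA CAU ACG ACU UGA AAU GCG CUG AUA UAU CCG CAA UGG AGU UCU CGU GAA GCC UAC GAA CUC UCC ACC GCU CGG UAU GUU CUA ACA — no AUG→stop ORF.
Frame 2: GAC AUA CGA CUU GAA AUG CGC UGA UAU AUC CGC AAU GGA GUU CUC GUG AAG CCU ACG AAC UCU CCA CCG CUC GGU AUG UUC UAA — AUG at 17, stop UGA at 23 → 9 nt; AUG at 77, stop UAA at 83 → 9 nt.
Frame 3: ACA UAC GAC UUG AAA UGC GCU GAU AUA UCC GCA AUG GAG UUC UCG UGA AGC CUA CGA ACU CUC CAC CGC UCG GUA UGU UCU AAC — AUG at 36, stop UGA at 48 → 15 nt.
ORFs ≥ 12 nucleotides: frame 3 36–50 (15 nucleotides). Count = 1.

1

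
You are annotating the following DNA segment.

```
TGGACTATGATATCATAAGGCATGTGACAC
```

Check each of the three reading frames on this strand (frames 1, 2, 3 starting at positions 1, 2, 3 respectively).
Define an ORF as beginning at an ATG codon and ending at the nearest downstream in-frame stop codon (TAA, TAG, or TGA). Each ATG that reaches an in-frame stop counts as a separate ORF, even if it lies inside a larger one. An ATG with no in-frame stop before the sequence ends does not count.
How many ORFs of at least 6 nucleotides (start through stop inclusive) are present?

2

Frame 1: TGG ACT ATG ATA TCA TAA GGC ATG TGA CAC — ATG at 7, stop TAA at 16 → 12 nt; ATG at 22, stop TGA at 25 → 6 nt.
Frame 2: GGA CTA TGA TAT CAT AAG GCA TGT GAC — no ATG→stop ORF.
Frame 3: GAC TAT GAT ATC ATA AGG CAT GTG ACA — no ATG→stop ORF.
ORFs ≥ 6 nucleotides: frame 1 7–18 (12 nucleotides), frame 1 22–27 (6 nucleotides). Count = 2.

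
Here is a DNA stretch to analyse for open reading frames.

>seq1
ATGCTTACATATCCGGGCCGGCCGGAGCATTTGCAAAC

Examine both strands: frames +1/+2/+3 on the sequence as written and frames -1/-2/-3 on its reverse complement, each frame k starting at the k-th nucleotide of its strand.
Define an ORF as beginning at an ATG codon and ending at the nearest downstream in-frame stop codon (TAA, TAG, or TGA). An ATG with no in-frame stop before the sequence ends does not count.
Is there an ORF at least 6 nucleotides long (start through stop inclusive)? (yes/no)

Reverse complement (5'→3'): GTTTGCAAATGCTCCGGCCGGCCCGGATATGTAAGCAT
Frame +1: ATG CTT ACA TAT CCG GGC CGG CCG GAG CAT TTG CAA — no ATG→stop ORF.
Frame +2: TGC TTA CAT ATC CGG GCC GGC CGG AGC ATT TGC AAA — no ATG→stop ORF.
Frame +3: GCT TAC ATA TCC GGG CCG GCC GGA GCA TTT GCA AAC — no ATG→stop ORF.
Frame -1: GTT TGC AAA TGC TCC GGC CGG CCC GGA TAT GTA AGC — no ATG→stop ORF.
Frame -2: TTT GCA AAT GCT CCG GCC GGC CCG GAT ATG TAA GCA — ATG at 29, stop TAA at 32 → 6 nt.
Frame -3: TTG CAA ATG CTC CGG CCG GCC CGG ATA TGT AAG CAT — no ATG→stop ORF.
Frame -2 has an ORF of 6 nucleotides (positions 29–34) ≥ 6, so yes.

yes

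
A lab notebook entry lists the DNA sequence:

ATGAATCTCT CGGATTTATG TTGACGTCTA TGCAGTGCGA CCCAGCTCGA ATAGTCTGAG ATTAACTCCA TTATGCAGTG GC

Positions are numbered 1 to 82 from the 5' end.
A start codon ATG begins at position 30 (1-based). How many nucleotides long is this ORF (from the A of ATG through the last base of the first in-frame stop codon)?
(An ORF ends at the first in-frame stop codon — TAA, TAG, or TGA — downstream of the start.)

30

Codons from position 30: ATG (30–32), CAG (33–35), TGC (36–38), GAC (39–41), CCA (42–44), GCT (45–47), CGA (48–50), ATA (51–53), GTC (54–56), TGA (57–59).
TGA is the first in-frame stop; ORF spans 30–59, 30 nucleotides.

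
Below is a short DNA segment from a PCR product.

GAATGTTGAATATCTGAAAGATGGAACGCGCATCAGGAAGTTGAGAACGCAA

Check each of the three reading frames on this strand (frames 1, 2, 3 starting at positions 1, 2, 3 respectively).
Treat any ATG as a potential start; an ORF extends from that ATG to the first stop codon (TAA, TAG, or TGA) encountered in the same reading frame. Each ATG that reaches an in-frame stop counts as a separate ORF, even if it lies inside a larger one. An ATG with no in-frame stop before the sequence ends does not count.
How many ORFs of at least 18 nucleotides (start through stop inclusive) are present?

Frame 1: GAA TGT TGA ATA TCT GAA AGA TGG AAC GCG CAT CAG GAA GTT GAG AAC GCA — no ATG→stop ORF.
Frame 2: AAT GTT GAA TAT CTG AAA GAT GGA ACG CGC ATC AGG AAG TTG AGA ACG CAA — no ATG→stop ORF.
Frame 3: ATG TTG AAT ATC TGA AAG ATG GAA CGC GCA TCA GGA AGT TGA GAA CGC — ATG at 3, stop TGA at 15 → 15 nt; ATG at 21, stop TGA at 42 → 24 nt.
ORFs ≥ 18 nucleotides: frame 3 21–44 (24 nucleotides). Count = 1.

1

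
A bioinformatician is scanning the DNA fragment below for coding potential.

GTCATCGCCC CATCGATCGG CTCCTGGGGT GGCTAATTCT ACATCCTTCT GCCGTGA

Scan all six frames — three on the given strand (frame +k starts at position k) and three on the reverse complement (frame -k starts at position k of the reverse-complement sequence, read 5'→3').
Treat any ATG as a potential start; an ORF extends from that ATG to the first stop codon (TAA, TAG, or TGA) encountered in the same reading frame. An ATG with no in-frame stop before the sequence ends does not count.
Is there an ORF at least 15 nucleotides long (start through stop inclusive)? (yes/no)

no

Reverse complement (5'→3'): TCACGGCAGAAGGATGTAGAATTAGCCACCCCAGGAGCCGATCGATGGGGCGATGAC
Frame +1: GTC ATC GCC CCA TCG ATC GGC TCC TGG GGT GGC TAA TTC TAC ATC CTT CTG CCG TGA — no ATG→stop ORF.
Frame +2: TCA TCG CCC CAT CGA TCG GCT CCT GGG GTG GCT AAT TCT ACA TCC TTC TGC CGT — no ATG→stop ORF.
Frame +3: CAT CGC CCC ATC GAT CGG CTC CTG GGG TGG CTA ATT CTA CAT CCT TCT GCC GTG — no ATG→stop ORF.
Frame -1: TCA CGG CAG AAG GAT GTA GAA TTA GCC ACC CCA GGA GCC GAT CGA TGG GGC GAT GAC — no ATG→stop ORF.
Frame -2: CAC GGC AGA AGG ATG TAG AAT TAG CCA CCC CAG GAG CCG ATC GAT GGG GCG ATG — ATG at 14, stop TAG at 17 → 6 nt.
Frame -3: ACG GCA GAA GGA TGT AGA ATT AGC CAC CCC AGG AGC CGA TCG ATG GGG CGA TGA — ATG at 45, stop TGA at 54 → 12 nt.
Largest ORF found is 12 nucleotides < 15, so no.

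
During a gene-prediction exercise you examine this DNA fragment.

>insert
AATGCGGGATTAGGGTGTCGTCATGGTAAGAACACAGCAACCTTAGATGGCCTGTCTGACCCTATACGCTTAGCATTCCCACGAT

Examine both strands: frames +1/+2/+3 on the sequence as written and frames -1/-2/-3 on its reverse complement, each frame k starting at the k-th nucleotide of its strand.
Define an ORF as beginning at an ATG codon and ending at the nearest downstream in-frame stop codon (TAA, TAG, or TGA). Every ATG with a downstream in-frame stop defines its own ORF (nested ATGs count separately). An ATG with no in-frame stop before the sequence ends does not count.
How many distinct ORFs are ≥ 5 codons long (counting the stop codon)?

Reverse complement (5'→3'): ATCGTGGGAATGCTAAGCGTATAGGGTCAGACAGGCCATCTAAGGTTGCTGTGTTCTTACCATGACGACACCCTAATCCCGCATT
Frame +1: AAT GCG GGA TTA GGG TGT CGT CAT GGT AAG AAC ACA GCA ACC TTA GAT GGC CTG TCT GAC CCT ATA CGC TTA GCA TTC CCA CGA — no ATG→stop ORF.
Frame +2: ATG CGG GAT TAG GGT GTC GTC ATG GTA AGA ACA CAG CAA CCT TAG ATG GCC TGT CTG ACC CTA TAC GCT TAG CAT TCC CAC GAT — ATG at 2, stop TAG at 11 → 12 nt; ATG at 23, stop TAG at 44 → 24 nt; ATG at 47, stop TAG at 71 → 27 nt.
Frame +3: TGC GGG ATT AGG GTG TCG TCA TGG TAA GAA CAC AGC AAC CTT AGA TGG CCT GTC TGA CCC TAT ACG CTT AGC ATT CCC ACG — no ATG→stop ORF.
Frame -1: ATC GTG GGA ATG CTA AGC GTA TAG GGT CAG ACA GGC CAT CTA AGG TTG CTG TGT TCT TAC CAT GAC GAC ACC CTA ATC CCG CAT — ATG at 10, stop TAG at 22 → 15 nt.
Frame -2: TCG TGG GAA TGC TAA GCG TAT AGG GTC AGA CAG GCC ATC TAA GGT TGC TGT GTT CTT ACC ATG ACG ACA CCC TAA TCC CGC ATT — ATG at 62, stop TAA at 74 → 15 nt.
Frame -3: CGT GGG AAT GCT AAG CGT ATA GGG TCA GAC AGG CCA TCT AAG GTT GCT GTG TTC TTA CCA TGA CGA CAC CCT AAT CCC GCA — no ATG→stop ORF.
ORFs ≥ 5 codons: frame +2 23–46 (8 codons), frame +2 47–73 (9 codons), frame -1 10–24 (5 codons), frame -2 62–76 (5 codons). Count = 4.

4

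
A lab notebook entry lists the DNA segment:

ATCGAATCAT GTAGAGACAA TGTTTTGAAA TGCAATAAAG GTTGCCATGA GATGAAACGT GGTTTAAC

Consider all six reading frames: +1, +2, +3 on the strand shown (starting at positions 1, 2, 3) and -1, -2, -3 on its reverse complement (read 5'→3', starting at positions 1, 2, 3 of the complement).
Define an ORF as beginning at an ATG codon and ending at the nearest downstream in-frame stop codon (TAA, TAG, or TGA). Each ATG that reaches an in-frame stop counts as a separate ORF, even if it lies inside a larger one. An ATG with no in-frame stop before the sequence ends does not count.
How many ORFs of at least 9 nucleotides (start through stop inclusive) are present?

Reverse complement (5'→3'): GTTAAACCACGTTTCATCTCATGGCAACCTTTATTGCATTTCAAAACATTGTCTCTACATGATTCGAT
Frame +1: ATC GAA TCA TGT AGA GAC AAT GTT TTG AAA TGC AAT AAA GGT TGC CAT GAG ATG AAA CGT GGT TTA — no ATG→stop ORF.
Frame +2: TCG AAT CAT GTA GAG ACA ATG TTT TGA AAT GCA ATA AAG GTT GCC ATG AGA TGA AAC GTG GTT TAA — ATG at 20, stop TGA at 26 → 9 nt; ATG at 47, stop TGA at 53 → 9 nt.
Frame +3: CGA ATC ATG TAG AGA CAA TGT TTT GAA ATG CAA TAA AGG TTG CCA TGA GAT GAA ACG TGG TTT AAC — ATG at 9, stop TAG at 12 → 6 nt; ATG at 30, stop TAA at 36 → 9 nt.
Frame -1: GTT AAA CCA CGT TTC ATC TCA TGG CAA CCT TTA TTG CAT TTC AAA ACA TTG TCT CTA CAT GAT TCG — no ATG→stop ORF.
Frame -2: TTA AAC CAC GTT TCA TCT CAT GGC AAC CTT TAT TGC ATT TCA AAA CAT TGT CTC TAC ATG ATT CGA — no ATG→stop ORF.
Frame -3: TAA ACC ACG TTT CAT CTC ATG GCA ACC TTT ATT GCA TTT CAA AAC ATT GTC TCT ACA TGA TTC GAT — ATG at 21, stop TGA at 60 → 42 nt.
ORFs ≥ 9 nucleotides: frame +2 20–28 (9 nucleotides), frame +2 47–55 (9 nucleotides), frame +3 30–38 (9 nucleotides), frame -3 21–62 (42 nucleotides). Count = 4.

4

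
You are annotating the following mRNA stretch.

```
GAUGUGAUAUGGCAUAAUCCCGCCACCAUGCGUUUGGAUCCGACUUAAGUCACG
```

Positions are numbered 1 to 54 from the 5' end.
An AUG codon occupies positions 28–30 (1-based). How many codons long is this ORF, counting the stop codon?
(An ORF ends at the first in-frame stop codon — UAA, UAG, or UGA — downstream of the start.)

7

Codons from position 28: AUG (28–30), CGU (31–33), UUG (34–36), GAU (37–39), CCG (40–42), ACU (43–45), UAA (46–48).
UAA is the first in-frame stop; that's 7 codons including the stop.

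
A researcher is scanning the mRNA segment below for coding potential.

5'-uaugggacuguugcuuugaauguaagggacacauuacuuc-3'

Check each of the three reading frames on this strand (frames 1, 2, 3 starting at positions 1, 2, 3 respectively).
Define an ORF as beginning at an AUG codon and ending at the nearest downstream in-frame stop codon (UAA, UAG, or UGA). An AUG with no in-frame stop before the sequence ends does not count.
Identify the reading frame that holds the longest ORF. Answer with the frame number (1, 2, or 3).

Frame 1: UAU GGG ACU GUU GCU UUG AAU GUA AGG GAC ACA UUA CUU — no AUG→stop ORF.
Frame 2: AUG GGA CUG UUG CUU UGA AUG UAA GGG ACA CAU UAC UUC — AUG at 2, stop UGA at 17 → 18 nt; AUG at 20, stop UAA at 23 → 6 nt.
Frame 3: UGG GAC UGU UGC UUU GAA UGU AAG GGA CAC AUU ACU — no AUG→stop ORF.
Longest ORF is 18 nt in frame 2 (positions 2–19).

2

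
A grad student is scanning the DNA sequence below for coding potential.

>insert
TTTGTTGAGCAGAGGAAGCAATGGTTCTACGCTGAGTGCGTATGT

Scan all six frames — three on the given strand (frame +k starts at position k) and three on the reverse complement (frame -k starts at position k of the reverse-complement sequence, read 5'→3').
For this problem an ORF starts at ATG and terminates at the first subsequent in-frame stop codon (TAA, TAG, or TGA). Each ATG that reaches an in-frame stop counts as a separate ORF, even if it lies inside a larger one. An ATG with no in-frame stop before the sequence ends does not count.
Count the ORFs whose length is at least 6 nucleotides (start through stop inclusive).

Reverse complement (5'→3'): ACATACGCACTCAGCGTAGAACCATTGCTTCCTCTGCTCAACAAA
Frame +1: TTT GTT GAG CAG AGG AAG CAA TGG TTC TAC GCT GAG TGC GTA TGT — no ATG→stop ORF.
Frame +2: TTG TTG AGC AGA GGA AGC AAT GGT TCT ACG CTG AGT GCG TAT — no ATG→stop ORF.
Frame +3: TGT TGA GCA GAG GAA GCA ATG GTT CTA CGC TGA GTG CGT ATG — ATG at 21, stop TGA at 33 → 15 nt.
Frame -1: ACA TAC GCA CTC AGC GTA GAA CCA TTG CTT CCT CTG CTC AAC AAA — no ATG→stop ORF.
Frame -2: CAT ACG CAC TCA GCG TAG AAC CAT TGC TTC CTC TGC TCA ACA — no ATG→stop ORF.
Frame -3: ATA CGC ACT CAG CGT AGA ACC ATT GCT TCC TCT GCT CAA CAA — no ATG→stop ORF.
ORFs ≥ 6 nucleotides: frame +3 21–35 (15 nucleotides). Count = 1.

1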